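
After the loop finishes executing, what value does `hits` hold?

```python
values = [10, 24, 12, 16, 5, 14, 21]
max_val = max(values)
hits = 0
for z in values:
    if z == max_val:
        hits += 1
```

Let's trace through this code step by step.

Initialize: values = [10, 24, 12, 16, 5, 14, 21]
Initialize: max_val = 24
Initialize: hits = 0
Entering loop: for z in values:
After iteration 1: z = 10, hits = 0
After iteration 2: z = 24, hits = 1
After iteration 3: z = 12, hits = 1
After iteration 4: z = 16, hits = 1
After iteration 5: z = 5, hits = 1
After iteration 6: z = 14, hits = 1
After iteration 7: z = 21, hits = 1
Loop ends.

Final answer: 1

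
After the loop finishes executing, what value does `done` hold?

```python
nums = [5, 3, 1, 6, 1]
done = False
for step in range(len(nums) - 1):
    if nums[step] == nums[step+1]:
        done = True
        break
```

Let's trace through this code step by step.

Initialize: nums = [5, 3, 1, 6, 1]
Initialize: done = False
Entering loop: for step in range(len(nums) - 1):
After iteration 1: step = 0, done = False
After iteration 2: step = 1, done = False
After iteration 3: step = 2, done = False
After iteration 4: step = 3, done = False
Loop ends.

Final answer: False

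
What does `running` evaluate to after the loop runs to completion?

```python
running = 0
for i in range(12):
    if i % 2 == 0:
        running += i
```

Let's trace through this code step by step.

Initialize: running = 0
Entering loop: for i in range(12):
After iteration 1: i = 0, running = 0
After iteration 2: i = 1, running = 0
After iteration 3: i = 2, running = 2
After iteration 4: i = 3, running = 2
After iteration 5: i = 4, running = 6
After iteration 6: i = 5, running = 6
After iteration 7: i = 6, running = 12
After iteration 8: i = 7, running = 12
After iteration 9: i = 8, running = 20
After iteration 10: i = 9, running = 20
After iteration 11: i = 10, running = 30
After iteration 12: i = 11, running = 30
Loop ends.

Final answer: 30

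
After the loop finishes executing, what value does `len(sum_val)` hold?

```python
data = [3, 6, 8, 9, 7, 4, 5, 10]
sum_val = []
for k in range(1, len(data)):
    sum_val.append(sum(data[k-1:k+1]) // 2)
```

Let's trace through this code step by step.

Initialize: data = [3, 6, 8, 9, 7, 4, 5, 10]
Initialize: sum_val = []
Entering loop: for k in range(1, len(data)):
After iteration 1: k = 1, sum_val = [4]
After iteration 2: k = 2, sum_val = [4, 7]
After iteration 3: k = 3, sum_val = [4, 7, 8]
After iteration 4: k = 4, sum_val = [4, 7, 8, 8]
After iteration 5: k = 5, sum_val = [4, 7, 8, 8, 5]
After iteration 6: k = 6, sum_val = [4, 7, 8, 8, 5, 4]
After iteration 7: k = 7, sum_val = [4, 7, 8, 8, 5, 4, 7]
Loop ends.
len(sum_val) = 7

Final answer: 7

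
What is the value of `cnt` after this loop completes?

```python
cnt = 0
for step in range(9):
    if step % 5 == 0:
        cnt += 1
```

Let's trace through this code step by step.

Initialize: cnt = 0
Entering loop: for step in range(9):
After iteration 1: step = 0, cnt = 1
After iteration 2: step = 1, cnt = 1
After iteration 3: step = 2, cnt = 1
After iteration 4: step = 3, cnt = 1
After iteration 5: step = 4, cnt = 1
After iteration 6: step = 5, cnt = 2
After iteration 7: step = 6, cnt = 2
After iteration 8: step = 7, cnt = 2
After iteration 9: step = 8, cnt = 2
Loop ends.

Final answer: 2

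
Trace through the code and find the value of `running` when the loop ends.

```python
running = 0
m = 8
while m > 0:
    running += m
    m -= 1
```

Let's trace through this code step by step.

Initialize: running = 0
Initialize: m = 8
Entering loop: while m > 0:
After iteration 1: running = 8, m = 7
After iteration 2: running = 15, m = 6
After iteration 3: running = 21, m = 5
After iteration 4: running = 26, m = 4
After iteration 5: running = 30, m = 3
After iteration 6: running = 33, m = 2
After iteration 7: running = 35, m = 1
After iteration 8: running = 36, m = 0
Loop ends.

Final answer: 36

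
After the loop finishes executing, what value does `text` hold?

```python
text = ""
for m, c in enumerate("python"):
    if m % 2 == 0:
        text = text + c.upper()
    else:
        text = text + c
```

Let's trace through this code step by step.

Initialize: text = ''
Entering loop: for m, c in enumerate("python"):
After iteration 1: m = 0, c = 'p', text = 'P'
After iteration 2: m = 1, c = 'y', text = 'Py'
After iteration 3: m = 2, c = 't', text = 'PyT'
After iteration 4: m = 3, c = 'h', text = 'PyTh'
After iteration 5: m = 4, c = 'o', text = 'PyThO'
After iteration 6: m = 5, c = 'n', text = 'PyThOn'
Loop ends.

Final answer: 'PyThOn'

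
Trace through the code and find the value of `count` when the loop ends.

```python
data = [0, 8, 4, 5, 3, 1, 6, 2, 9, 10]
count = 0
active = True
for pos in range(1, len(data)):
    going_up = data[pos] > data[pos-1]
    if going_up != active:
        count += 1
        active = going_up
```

Let's trace through this code step by step.

Initialize: data = [0, 8, 4, 5, 3, 1, 6, 2, 9, 10]
Initialize: count = 0
Initialize: active = True
Entering loop: for pos in range(1, len(data)):
After iteration 1: pos = 1, count = 0, active = True, going_up = True
After iteration 2: pos = 2, count = 1, active = False, going_up = False
After iteration 3: pos = 3, count = 2, active = True, going_up = True
After iteration 4: pos = 4, count = 3, active = False, going_up = False
After iteration 5: pos = 5, count = 3, active = False, going_up = False
After iteration 6: pos = 6, count = 4, active = True, going_up = True
After iteration 7: pos = 7, count = 5, active = False, going_up = False
After iteration 8: pos = 8, count = 6, active = True, going_up = True
After iteration 9: pos = 9, count = 6, active = True, going_up = True
Loop ends.

Final answer: 6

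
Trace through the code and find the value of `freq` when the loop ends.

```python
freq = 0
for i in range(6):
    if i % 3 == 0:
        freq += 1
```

Let's trace through this code step by step.

Initialize: freq = 0
Entering loop: for i in range(6):
After iteration 1: i = 0, freq = 1
After iteration 2: i = 1, freq = 1
After iteration 3: i = 2, freq = 1
After iteration 4: i = 3, freq = 2
After iteration 5: i = 4, freq = 2
After iteration 6: i = 5, freq = 2
Loop ends.

Final answer: 2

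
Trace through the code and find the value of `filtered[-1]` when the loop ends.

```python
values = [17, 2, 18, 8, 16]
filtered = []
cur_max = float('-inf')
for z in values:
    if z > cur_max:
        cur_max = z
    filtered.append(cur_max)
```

Let's trace through this code step by step.

Initialize: values = [17, 2, 18, 8, 16]
Initialize: filtered = []
Initialize: cur_max = -inf
Entering loop: for z in values:
After iteration 1: z = 17, filtered = [17], cur_max = 17
After iteration 2: z = 2, filtered = [17, 17], cur_max = 17
After iteration 3: z = 18, filtered = [17, 17, 18], cur_max = 18
After iteration 4: z = 8, filtered = [17, 17, 18, 18], cur_max = 18
After iteration 5: z = 16, filtered = [17, 17, 18, 18, 18], cur_max = 18
Loop ends.
filtered[-1] = 18

Final answer: 18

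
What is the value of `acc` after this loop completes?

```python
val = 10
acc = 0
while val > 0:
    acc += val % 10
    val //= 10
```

Let's trace through this code step by step.

Initialize: val = 10
Initialize: acc = 0
Entering loop: while val > 0:
After iteration 1: val = 1, acc = 0
After iteration 2: val = 0, acc = 1
Loop ends.

Final answer: 1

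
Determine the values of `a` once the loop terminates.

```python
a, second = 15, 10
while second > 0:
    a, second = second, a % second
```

Let's trace through this code step by step.

Initialize: a = 15
Initialize: second = 10
Entering loop: while second > 0:
After iteration 1: a = 10, second = 5
After iteration 2: a = 5, second = 0
Loop ends.

Final answer: 5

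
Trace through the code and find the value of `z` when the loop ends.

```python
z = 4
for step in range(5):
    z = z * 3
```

Let's trace through this code step by step.

Initialize: z = 4
Entering loop: for step in range(5):
After iteration 1: step = 0, z = 12
After iteration 2: step = 1, z = 36
After iteration 3: step = 2, z = 108
After iteration 4: step = 3, z = 324
After iteration 5: step = 4, z = 972
Loop ends.

Final answer: 972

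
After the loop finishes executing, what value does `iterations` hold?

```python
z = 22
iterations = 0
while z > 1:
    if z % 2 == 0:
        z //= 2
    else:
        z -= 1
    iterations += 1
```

Let's trace through this code step by step.

Initialize: z = 22
Initialize: iterations = 0
Entering loop: while z > 1:
After iteration 1: z = 11, iterations = 1
After iteration 2: z = 10, iterations = 2
After iteration 3: z = 5, iterations = 3
After iteration 4: z = 4, iterations = 4
After iteration 5: z = 2, iterations = 5
After iteration 6: z = 1, iterations = 6
Loop ends.

Final answer: 6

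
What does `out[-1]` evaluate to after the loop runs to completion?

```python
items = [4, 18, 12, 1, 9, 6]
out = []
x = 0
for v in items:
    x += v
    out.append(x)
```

Let's trace through this code step by step.

Initialize: items = [4, 18, 12, 1, 9, 6]
Initialize: out = []
Initialize: x = 0
Entering loop: for v in items:
After iteration 1: v = 4, out = [4], x = 4
After iteration 2: v = 18, out = [4, 22], x = 22
After iteration 3: v = 12, out = [4, 22, 34], x = 34
After iteration 4: v = 1, out = [4, 22, 34, 35], x = 35
After iteration 5: v = 9, out = [4, 22, 34, 35, 44], x = 44
After iteration 6: v = 6, out = [4, 22, 34, 35, 44, 50], x = 50
Loop ends.
out[-1] = 50

Final answer: 50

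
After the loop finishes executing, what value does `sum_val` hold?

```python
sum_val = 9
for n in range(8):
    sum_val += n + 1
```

Let's trace through this code step by step.

Initialize: sum_val = 9
Entering loop: for n in range(8):
After iteration 1: n = 0, sum_val = 10
After iteration 2: n = 1, sum_val = 12
After iteration 3: n = 2, sum_val = 15
After iteration 4: n = 3, sum_val = 19
After iteration 5: n = 4, sum_val = 24
After iteration 6: n = 5, sum_val = 30
After iteration 7: n = 6, sum_val = 37
After iteration 8: n = 7, sum_val = 45
Loop ends.

Final answer: 45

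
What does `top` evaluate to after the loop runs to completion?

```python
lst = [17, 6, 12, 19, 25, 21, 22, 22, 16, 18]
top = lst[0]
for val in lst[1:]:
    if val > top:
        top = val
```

Let's trace through this code step by step.

Initialize: lst = [17, 6, 12, 19, 25, 21, 22, 22, 16, 18]
Initialize: top = 17
Entering loop: for val in lst[1:]:
After iteration 1: val = 6, top = 17
After iteration 2: val = 12, top = 17
After iteration 3: val = 19, top = 19
After iteration 4: val = 25, top = 25
After iteration 5: val = 21, top = 25
After iteration 6: val = 22, top = 25
After iteration 7: val = 22, top = 25
After iteration 8: val = 16, top = 25
After iteration 9: val = 18, top = 25
Loop ends.

Final answer: 25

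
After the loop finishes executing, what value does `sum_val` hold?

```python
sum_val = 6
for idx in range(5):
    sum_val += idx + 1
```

Let's trace through this code step by step.

Initialize: sum_val = 6
Entering loop: for idx in range(5):
After iteration 1: idx = 0, sum_val = 7
After iteration 2: idx = 1, sum_val = 9
After iteration 3: idx = 2, sum_val = 12
After iteration 4: idx = 3, sum_val = 16
After iteration 5: idx = 4, sum_val = 21
Loop ends.

Final answer: 21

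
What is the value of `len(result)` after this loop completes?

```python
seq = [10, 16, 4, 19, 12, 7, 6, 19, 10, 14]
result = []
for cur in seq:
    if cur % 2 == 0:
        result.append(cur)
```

Let's trace through this code step by step.

Initialize: seq = [10, 16, 4, 19, 12, 7, 6, 19, 10, 14]
Initialize: result = []
Entering loop: for cur in seq:
After iteration 1: cur = 10, result = [10]
After iteration 2: cur = 16, result = [10, 16]
After iteration 3: cur = 4, result = [10, 16, 4]
After iteration 4: cur = 19, result = [10, 16, 4]
After iteration 5: cur = 12, result = [10, 16, 4, 12]
After iteration 6: cur = 7, result = [10, 16, 4, 12]
After iteration 7: cur = 6, result = [10, 16, 4, 12, 6]
After iteration 8: cur = 19, result = [10, 16, 4, 12, 6]
After iteration 9: cur = 10, result = [10, 16, 4, 12, 6, 10]
After iteration 10: cur = 14, result = [10, 16, 4, 12, 6, 10, 14]
Loop ends.
len(result) = 7

Final answer: 7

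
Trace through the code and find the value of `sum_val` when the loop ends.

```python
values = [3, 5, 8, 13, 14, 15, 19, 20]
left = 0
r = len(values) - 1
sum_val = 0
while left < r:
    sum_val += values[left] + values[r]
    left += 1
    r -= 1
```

Let's trace through this code step by step.

Initialize: values = [3, 5, 8, 13, 14, 15, 19, 20]
Initialize: left = 0
Initialize: r = 7
Initialize: sum_val = 0
Entering loop: while left < r:
After iteration 1: left = 1, r = 6, sum_val = 23
After iteration 2: left = 2, r = 5, sum_val = 47
After iteration 3: left = 3, r = 4, sum_val = 70
After iteration 4: left = 4, r = 3, sum_val = 97
Loop ends.

Final answer: 97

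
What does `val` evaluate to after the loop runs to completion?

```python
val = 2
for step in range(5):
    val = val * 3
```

Let's trace through this code step by step.

Initialize: val = 2
Entering loop: for step in range(5):
After iteration 1: step = 0, val = 6
After iteration 2: step = 1, val = 18
After iteration 3: step = 2, val = 54
After iteration 4: step = 3, val = 162
After iteration 5: step = 4, val = 486
Loop ends.

Final answer: 486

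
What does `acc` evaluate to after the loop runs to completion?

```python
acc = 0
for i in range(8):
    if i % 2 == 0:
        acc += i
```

Let's trace through this code step by step.

Initialize: acc = 0
Entering loop: for i in range(8):
After iteration 1: i = 0, acc = 0
After iteration 2: i = 1, acc = 0
After iteration 3: i = 2, acc = 2
After iteration 4: i = 3, acc = 2
After iteration 5: i = 4, acc = 6
After iteration 6: i = 5, acc = 6
After iteration 7: i = 6, acc = 12
After iteration 8: i = 7, acc = 12
Loop ends.

Final answer: 12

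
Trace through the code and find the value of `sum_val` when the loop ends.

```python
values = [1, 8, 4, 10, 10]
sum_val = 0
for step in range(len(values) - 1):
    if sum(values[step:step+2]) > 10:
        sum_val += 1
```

Let's trace through this code step by step.

Initialize: values = [1, 8, 4, 10, 10]
Initialize: sum_val = 0
Entering loop: for step in range(len(values) - 1):
After iteration 1: step = 0, sum_val = 0
After iteration 2: step = 1, sum_val = 1
After iteration 3: step = 2, sum_val = 2
After iteration 4: step = 3, sum_val = 3
Loop ends.

Final answer: 3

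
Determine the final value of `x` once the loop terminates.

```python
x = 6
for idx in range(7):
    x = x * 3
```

Let's trace through this code step by step.

Initialize: x = 6
Entering loop: for idx in range(7):
After iteration 1: idx = 0, x = 18
After iteration 2: idx = 1, x = 54
After iteration 3: idx = 2, x = 162
After iteration 4: idx = 3, x = 486
After iteration 5: idx = 4, x = 1458
After iteration 6: idx = 5, x = 4374
After iteration 7: idx = 6, x = 13122
Loop ends.

Final answer: 13122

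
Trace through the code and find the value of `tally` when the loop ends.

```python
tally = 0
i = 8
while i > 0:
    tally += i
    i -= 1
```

Let's trace through this code step by step.

Initialize: tally = 0
Initialize: i = 8
Entering loop: while i > 0:
After iteration 1: tally = 8, i = 7
After iteration 2: tally = 15, i = 6
After iteration 3: tally = 21, i = 5
After iteration 4: tally = 26, i = 4
After iteration 5: tally = 30, i = 3
After iteration 6: tally = 33, i = 2
After iteration 7: tally = 35, i = 1
After iteration 8: tally = 36, i = 0
Loop ends.

Final answer: 36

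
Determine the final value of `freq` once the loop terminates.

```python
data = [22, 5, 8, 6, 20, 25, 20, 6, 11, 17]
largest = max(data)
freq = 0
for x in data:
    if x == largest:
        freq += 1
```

Let's trace through this code step by step.

Initialize: data = [22, 5, 8, 6, 20, 25, 20, 6, 11, 17]
Initialize: largest = 25
Initialize: freq = 0
Entering loop: for x in data:
After iteration 1: x = 22, freq = 0
After iteration 2: x = 5, freq = 0
After iteration 3: x = 8, freq = 0
After iteration 4: x = 6, freq = 0
After iteration 5: x = 20, freq = 0
After iteration 6: x = 25, freq = 1
After iteration 7: x = 20, freq = 1
After iteration 8: x = 6, freq = 1
After iteration 9: x = 11, freq = 1
After iteration 10: x = 17, freq = 1
Loop ends.

Final answer: 1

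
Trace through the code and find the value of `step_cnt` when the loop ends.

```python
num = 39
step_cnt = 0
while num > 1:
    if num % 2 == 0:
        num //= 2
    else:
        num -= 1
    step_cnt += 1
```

Let's trace through this code step by step.

Initialize: num = 39
Initialize: step_cnt = 0
Entering loop: while num > 1:
After iteration 1: num = 38, step_cnt = 1
After iteration 2: num = 19, step_cnt = 2
After iteration 3: num = 18, step_cnt = 3
After iteration 4: num = 9, step_cnt = 4
After iteration 5: num = 8, step_cnt = 5
After iteration 6: num = 4, step_cnt = 6
After iteration 7: num = 2, step_cnt = 7
After iteration 8: num = 1, step_cnt = 8
Loop ends.

Final answer: 8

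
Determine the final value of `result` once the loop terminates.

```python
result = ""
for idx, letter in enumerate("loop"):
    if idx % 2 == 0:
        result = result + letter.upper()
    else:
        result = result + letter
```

Let's trace through this code step by step.

Initialize: result = ''
Entering loop: for idx, letter in enumerate("loop"):
After iteration 1: idx = 0, letter = 'l', result = 'L'
After iteration 2: idx = 1, letter = 'o', result = 'Lo'
After iteration 3: idx = 2, letter = 'o', result = 'LoO'
After iteration 4: idx = 3, letter = 'p', result = 'LoOp'
Loop ends.

Final answer: 'LoOp'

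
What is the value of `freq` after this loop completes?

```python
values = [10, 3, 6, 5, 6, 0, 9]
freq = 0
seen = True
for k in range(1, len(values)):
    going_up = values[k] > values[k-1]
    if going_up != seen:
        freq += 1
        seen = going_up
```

Let's trace through this code step by step.

Initialize: values = [10, 3, 6, 5, 6, 0, 9]
Initialize: freq = 0
Initialize: seen = True
Entering loop: for k in range(1, len(values)):
After iteration 1: k = 1, freq = 1, seen = False, going_up = False
After iteration 2: k = 2, freq = 2, seen = True, going_up = True
After iteration 3: k = 3, freq = 3, seen = False, going_up = False
After iteration 4: k = 4, freq = 4, seen = True, going_up = True
After iteration 5: k = 5, freq = 5, seen = False, going_up = False
After iteration 6: k = 6, freq = 6, seen = True, going_up = True
Loop ends.

Final answer: 6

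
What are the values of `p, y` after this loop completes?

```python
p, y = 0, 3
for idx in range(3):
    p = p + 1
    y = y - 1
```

Let's trace through this code step by step.

Initialize: p = 0
Initialize: y = 3
Entering loop: for idx in range(3):
After iteration 1: idx = 0, p = 1, y = 2
After iteration 2: idx = 1, p = 2, y = 1
After iteration 3: idx = 2, p = 3, y = 0
Loop ends.

Final answer: 3, 0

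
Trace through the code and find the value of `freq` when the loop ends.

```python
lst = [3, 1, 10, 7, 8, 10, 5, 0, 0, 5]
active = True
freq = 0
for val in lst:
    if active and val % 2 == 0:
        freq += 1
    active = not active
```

Let's trace through this code step by step.

Initialize: lst = [3, 1, 10, 7, 8, 10, 5, 0, 0, 5]
Initialize: active = True
Initialize: freq = 0
Entering loop: for val in lst:
After iteration 1: val = 3, active = False, freq = 0
After iteration 2: val = 1, active = True, freq = 0
After iteration 3: val = 10, active = False, freq = 1
After iteration 4: val = 7, active = True, freq = 1
After iteration 5: val = 8, active = False, freq = 2
After iteration 6: val = 10, active = True, freq = 2
After iteration 7: val = 5, active = False, freq = 2
After iteration 8: val = 0, active = True, freq = 2
After iteration 9: val = 0, active = False, freq = 3
After iteration 10: val = 5, active = True, freq = 3
Loop ends.

Final answer: 3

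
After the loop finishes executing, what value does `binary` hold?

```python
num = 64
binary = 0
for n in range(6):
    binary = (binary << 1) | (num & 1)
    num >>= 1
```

Let's trace through this code step by step.

Initialize: num = 64
Initialize: binary = 0
Entering loop: for n in range(6):
After iteration 1: n = 0, num = 32, binary = 0
After iteration 2: n = 1, num = 16, binary = 0
After iteration 3: n = 2, num = 8, binary = 0
After iteration 4: n = 3, num = 4, binary = 0
After iteration 5: n = 4, num = 2, binary = 0
After iteration 6: n = 5, num = 1, binary = 0
Loop ends.

Final answer: 0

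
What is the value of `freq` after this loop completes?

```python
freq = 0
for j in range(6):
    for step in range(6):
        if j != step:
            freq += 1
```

Let's trace through this code step by step.

Initialize: freq = 0
Entering loop: for j in range(6):
After iteration 1: j = 0, freq = 5
After iteration 2: j = 1, freq = 10
After iteration 3: j = 2, freq = 15
After iteration 4: j = 3, freq = 20
After iteration 5: j = 4, freq = 25
After iteration 6: j = 5, freq = 30
Loop ends.

Final answer: 30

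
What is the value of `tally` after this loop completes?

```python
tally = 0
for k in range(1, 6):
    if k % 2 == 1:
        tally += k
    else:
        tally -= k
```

Let's trace through this code step by step.

Initialize: tally = 0
Entering loop: for k in range(1, 6):
After iteration 1: k = 1, tally = 1
After iteration 2: k = 2, tally = -1
After iteration 3: k = 3, tally = 2
After iteration 4: k = 4, tally = -2
After iteration 5: k = 5, tally = 3
Loop ends.

Final answer: 3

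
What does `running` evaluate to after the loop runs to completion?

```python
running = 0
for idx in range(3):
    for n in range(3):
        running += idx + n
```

Let's trace through this code step by step.

Initialize: running = 0
Entering loop: for idx in range(3):
After iteration 1: idx = 0, running = 3
After iteration 2: idx = 1, running = 9
After iteration 3: idx = 2, running = 18
Loop ends.

Final answer: 18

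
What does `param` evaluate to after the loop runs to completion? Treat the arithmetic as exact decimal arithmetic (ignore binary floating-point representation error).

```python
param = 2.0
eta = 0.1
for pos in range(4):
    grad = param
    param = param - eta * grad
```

Let's trace through this code step by step.

Initialize: param = 2.0
Initialize: eta = 0.1
Entering loop: for pos in range(4):
After iteration 1: pos = 0, param = 1.8, grad = 2.0
After iteration 2: pos = 1, param = 1.62, grad = 1.8
After iteration 3: pos = 2, param = 1.458, grad = 1.62
After iteration 4: pos = 3, param = 1.3122, grad = 1.458
Loop ends.

Final answer: 1.3122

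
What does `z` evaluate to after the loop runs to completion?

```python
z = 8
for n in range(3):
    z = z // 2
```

Let's trace through this code step by step.

Initialize: z = 8
Entering loop: for n in range(3):
After iteration 1: n = 0, z = 4
After iteration 2: n = 1, z = 2
After iteration 3: n = 2, z = 1
Loop ends.

Final answer: 1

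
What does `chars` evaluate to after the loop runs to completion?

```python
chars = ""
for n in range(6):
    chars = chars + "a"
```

Let's trace through this code step by step.

Initialize: chars = ''
Entering loop: for n in range(6):
After iteration 1: n = 0, chars = 'a'
After iteration 2: n = 1, chars = 'aa'
After iteration 3: n = 2, chars = 'aaa'
After iteration 4: n = 3, chars = 'aaaa'
After iteration 5: n = 4, chars = 'aaaaa'
After iteration 6: n = 5, chars = 'aaaaaa'
Loop ends.

Final answer: 'aaaaaa'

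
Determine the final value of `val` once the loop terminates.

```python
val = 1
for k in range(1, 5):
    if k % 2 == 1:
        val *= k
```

Let's trace through this code step by step.

Initialize: val = 1
Entering loop: for k in range(1, 5):
After iteration 1: k = 1, val = 1
After iteration 2: k = 2, val = 1
After iteration 3: k = 3, val = 3
After iteration 4: k = 4, val = 3
Loop ends.

Final answer: 3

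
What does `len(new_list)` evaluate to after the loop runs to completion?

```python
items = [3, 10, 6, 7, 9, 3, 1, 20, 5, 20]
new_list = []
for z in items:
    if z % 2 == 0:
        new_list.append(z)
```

Let's trace through this code step by step.

Initialize: items = [3, 10, 6, 7, 9, 3, 1, 20, 5, 20]
Initialize: new_list = []
Entering loop: for z in items:
After iteration 1: z = 3, new_list = []
After iteration 2: z = 10, new_list = [10]
After iteration 3: z = 6, new_list = [10, 6]
After iteration 4: z = 7, new_list = [10, 6]
After iteration 5: z = 9, new_list = [10, 6]
After iteration 6: z = 3, new_list = [10, 6]
After iteration 7: z = 1, new_list = [10, 6]
After iteration 8: z = 20, new_list = [10, 6, 20]
After iteration 9: z = 5, new_list = [10, 6, 20]
After iteration 10: z = 20, new_list = [10, 6, 20, 20]
Loop ends.
len(new_list) = 4

Final answer: 4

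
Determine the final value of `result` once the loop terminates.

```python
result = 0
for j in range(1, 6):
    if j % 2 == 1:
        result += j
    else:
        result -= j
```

Let's trace through this code step by step.

Initialize: result = 0
Entering loop: for j in range(1, 6):
After iteration 1: j = 1, result = 1
After iteration 2: j = 2, result = -1
After iteration 3: j = 3, result = 2
After iteration 4: j = 4, result = -2
After iteration 5: j = 5, result = 3
Loop ends.

Final answer: 3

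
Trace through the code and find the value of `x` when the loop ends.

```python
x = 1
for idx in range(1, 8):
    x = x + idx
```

Let's trace through this code step by step.

Initialize: x = 1
Entering loop: for idx in range(1, 8):
After iteration 1: idx = 1, x = 2
After iteration 2: idx = 2, x = 4
After iteration 3: idx = 3, x = 7
After iteration 4: idx = 4, x = 11
After iteration 5: idx = 5, x = 16
After iteration 6: idx = 6, x = 22
After iteration 7: idx = 7, x = 29
Loop ends.

Final answer: 29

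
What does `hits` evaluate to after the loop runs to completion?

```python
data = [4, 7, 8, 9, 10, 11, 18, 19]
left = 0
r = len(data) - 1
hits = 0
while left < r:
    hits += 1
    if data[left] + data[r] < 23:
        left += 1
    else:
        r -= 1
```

Let's trace through this code step by step.

Initialize: data = [4, 7, 8, 9, 10, 11, 18, 19]
Initialize: left = 0
Initialize: r = 7
Initialize: hits = 0
Entering loop: while left < r:
After iteration 1: left = 0, r = 6, hits = 1
After iteration 2: left = 1, r = 6, hits = 2
After iteration 3: left = 1, r = 5, hits = 3
After iteration 4: left = 2, r = 5, hits = 4
After iteration 5: left = 3, r = 5, hits = 5
After iteration 6: left = 4, r = 5, hits = 6
After iteration 7: left = 5, r = 5, hits = 7
Loop ends.

Final answer: 7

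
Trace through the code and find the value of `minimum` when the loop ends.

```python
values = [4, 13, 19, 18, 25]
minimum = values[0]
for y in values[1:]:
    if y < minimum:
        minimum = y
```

Let's trace through this code step by step.

Initialize: values = [4, 13, 19, 18, 25]
Initialize: minimum = 4
Entering loop: for y in values[1:]:
After iteration 1: y = 13, minimum = 4
After iteration 2: y = 19, minimum = 4
After iteration 3: y = 18, minimum = 4
After iteration 4: y = 25, minimum = 4
Loop ends.

Final answer: 4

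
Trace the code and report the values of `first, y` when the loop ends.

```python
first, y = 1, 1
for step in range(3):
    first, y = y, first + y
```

Let's trace through this code step by step.

Initialize: first = 1
Initialize: y = 1
Entering loop: for step in range(3):
After iteration 1: step = 0, first = 1, y = 2
After iteration 2: step = 1, first = 2, y = 3
After iteration 3: step = 2, first = 3, y = 5
Loop ends.

Final answer: 3, 5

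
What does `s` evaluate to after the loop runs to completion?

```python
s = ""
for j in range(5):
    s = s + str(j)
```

Let's trace through this code step by step.

Initialize: s = ''
Entering loop: for j in range(5):
After iteration 1: j = 0, s = '0'
After iteration 2: j = 1, s = '01'
After iteration 3: j = 2, s = '012'
After iteration 4: j = 3, s = '0123'
After iteration 5: j = 4, s = '01234'
Loop ends.

Final answer: '01234'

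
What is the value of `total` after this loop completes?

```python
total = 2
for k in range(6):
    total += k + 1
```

Let's trace through this code step by step.

Initialize: total = 2
Entering loop: for k in range(6):
After iteration 1: k = 0, total = 3
After iteration 2: k = 1, total = 5
After iteration 3: k = 2, total = 8
After iteration 4: k = 3, total = 12
After iteration 5: k = 4, total = 17
After iteration 6: k = 5, total = 23
Loop ends.

Final answer: 23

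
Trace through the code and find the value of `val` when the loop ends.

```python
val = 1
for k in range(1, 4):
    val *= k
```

Let's trace through this code step by step.

Initialize: val = 1
Entering loop: for k in range(1, 4):
After iteration 1: k = 1, val = 1
After iteration 2: k = 2, val = 2
After iteration 3: k = 3, val = 6
Loop ends.

Final answer: 6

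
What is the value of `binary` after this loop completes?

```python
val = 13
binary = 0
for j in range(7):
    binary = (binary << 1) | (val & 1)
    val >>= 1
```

Let's trace through this code step by step.

Initialize: val = 13
Initialize: binary = 0
Entering loop: for j in range(7):
After iteration 1: j = 0, val = 6, binary = 1
After iteration 2: j = 1, val = 3, binary = 2
After iteration 3: j = 2, val = 1, binary = 5
After iteration 4: j = 3, val = 0, binary = 11
After iteration 5: j = 4, val = 0, binary = 22
After iteration 6: j = 5, val = 0, binary = 44
After iteration 7: j = 6, val = 0, binary = 88
Loop ends.

Final answer: 88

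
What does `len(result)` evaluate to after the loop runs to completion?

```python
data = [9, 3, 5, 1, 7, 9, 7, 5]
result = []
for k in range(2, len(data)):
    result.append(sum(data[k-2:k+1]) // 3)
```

Let's trace through this code step by step.

Initialize: data = [9, 3, 5, 1, 7, 9, 7, 5]
Initialize: result = []
Entering loop: for k in range(2, len(data)):
After iteration 1: k = 2, result = [5]
After iteration 2: k = 3, result = [5, 3]
After iteration 3: k = 4, result = [5, 3, 4]
After iteration 4: k = 5, result = [5, 3, 4, 5]
After iteration 5: k = 6, result = [5, 3, 4, 5, 7]
After iteration 6: k = 7, result = [5, 3, 4, 5, 7, 7]
Loop ends.
len(result) = 6

Final answer: 6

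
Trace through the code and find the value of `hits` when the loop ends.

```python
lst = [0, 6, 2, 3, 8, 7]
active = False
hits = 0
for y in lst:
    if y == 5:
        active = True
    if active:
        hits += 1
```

Let's trace through this code step by step.

Initialize: lst = [0, 6, 2, 3, 8, 7]
Initialize: active = False
Initialize: hits = 0
Entering loop: for y in lst:
After iteration 1: y = 0, hits = 0
After iteration 2: y = 6, hits = 0
After iteration 3: y = 2, hits = 0
After iteration 4: y = 3, hits = 0
After iteration 5: y = 8, hits = 0
After iteration 6: y = 7, hits = 0
Loop ends.

Final answer: 0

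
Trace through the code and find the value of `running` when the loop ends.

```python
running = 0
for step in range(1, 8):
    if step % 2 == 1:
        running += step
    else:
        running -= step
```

Let's trace through this code step by step.

Initialize: running = 0
Entering loop: for step in range(1, 8):
After iteration 1: step = 1, running = 1
After iteration 2: step = 2, running = -1
After iteration 3: step = 3, running = 2
After iteration 4: step = 4, running = -2
After iteration 5: step = 5, running = 3
After iteration 6: step = 6, running = -3
After iteration 7: step = 7, running = 4
Loop ends.

Final answer: 4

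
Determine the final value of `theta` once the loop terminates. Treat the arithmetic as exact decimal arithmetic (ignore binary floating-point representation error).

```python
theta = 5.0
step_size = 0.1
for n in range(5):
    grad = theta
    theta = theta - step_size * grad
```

Let's trace through this code step by step.

Initialize: theta = 5.0
Initialize: step_size = 0.1
Entering loop: for n in range(5):
After iteration 1: n = 0, theta = 4.5, grad = 5.0
After iteration 2: n = 1, theta = 4.05, grad = 4.5
After iteration 3: n = 2, theta = 3.645, grad = 4.05
After iteration 4: n = 3, theta = 3.2805, grad = 3.645
After iteration 5: n = 4, theta = 2.95245, grad = 3.2805
Loop ends.

Final answer: 2.95245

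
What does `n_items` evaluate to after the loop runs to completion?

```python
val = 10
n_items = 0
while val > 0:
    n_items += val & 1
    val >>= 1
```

Let's trace through this code step by step.

Initialize: val = 10
Initialize: n_items = 0
Entering loop: while val > 0:
After iteration 1: val = 5, n_items = 0
After iteration 2: val = 2, n_items = 1
After iteration 3: val = 1, n_items = 1
After iteration 4: val = 0, n_items = 2
Loop ends.

Final answer: 2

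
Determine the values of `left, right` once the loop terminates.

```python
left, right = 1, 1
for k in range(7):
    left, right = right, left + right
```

Let's trace through this code step by step.

Initialize: left = 1
Initialize: right = 1
Entering loop: for k in range(7):
After iteration 1: k = 0, left = 1, right = 2
After iteration 2: k = 1, left = 2, right = 3
After iteration 3: k = 2, left = 3, right = 5
After iteration 4: k = 3, left = 5, right = 8
After iteration 5: k = 4, left = 8, right = 13
After iteration 6: k = 5, left = 13, right = 21
After iteration 7: k = 6, left = 21, right = 34
Loop ends.

Final answer: 21, 34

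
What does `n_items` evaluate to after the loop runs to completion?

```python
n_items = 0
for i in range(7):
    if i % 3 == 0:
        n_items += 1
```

Let's trace through this code step by step.

Initialize: n_items = 0
Entering loop: for i in range(7):
After iteration 1: i = 0, n_items = 1
After iteration 2: i = 1, n_items = 1
After iteration 3: i = 2, n_items = 1
After iteration 4: i = 3, n_items = 2
After iteration 5: i = 4, n_items = 2
After iteration 6: i = 5, n_items = 2
After iteration 7: i = 6, n_items = 3
Loop ends.

Final answer: 3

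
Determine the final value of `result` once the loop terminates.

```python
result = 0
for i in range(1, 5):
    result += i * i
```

Let's trace through this code step by step.

Initialize: result = 0
Entering loop: for i in range(1, 5):
After iteration 1: i = 1, result = 1
After iteration 2: i = 2, result = 5
After iteration 3: i = 3, result = 14
After iteration 4: i = 4, result = 30
Loop ends.

Final answer: 30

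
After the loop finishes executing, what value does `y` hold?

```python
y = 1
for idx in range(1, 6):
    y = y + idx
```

Let's trace through this code step by step.

Initialize: y = 1
Entering loop: for idx in range(1, 6):
After iteration 1: idx = 1, y = 2
After iteration 2: idx = 2, y = 4
After iteration 3: idx = 3, y = 7
After iteration 4: idx = 4, y = 11
After iteration 5: idx = 5, y = 16
Loop ends.

Final answer: 16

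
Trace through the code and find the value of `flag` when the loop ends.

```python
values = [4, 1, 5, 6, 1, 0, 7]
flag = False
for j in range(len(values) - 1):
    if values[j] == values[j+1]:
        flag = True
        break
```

Let's trace through this code step by step.

Initialize: values = [4, 1, 5, 6, 1, 0, 7]
Initialize: flag = False
Entering loop: for j in range(len(values) - 1):
After iteration 1: j = 0, flag = False
After iteration 2: j = 1, flag = False
After iteration 3: j = 2, flag = False
After iteration 4: j = 3, flag = False
After iteration 5: j = 4, flag = False
After iteration 6: j = 5, flag = False
Loop ends.

Final answer: False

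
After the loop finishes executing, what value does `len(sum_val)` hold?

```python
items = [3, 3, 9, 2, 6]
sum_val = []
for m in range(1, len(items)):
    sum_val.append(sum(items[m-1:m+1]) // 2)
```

Let's trace through this code step by step.

Initialize: items = [3, 3, 9, 2, 6]
Initialize: sum_val = []
Entering loop: for m in range(1, len(items)):
After iteration 1: m = 1, sum_val = [3]
After iteration 2: m = 2, sum_val = [3, 6]
After iteration 3: m = 3, sum_val = [3, 6, 5]
After iteration 4: m = 4, sum_val = [3, 6, 5, 4]
Loop ends.
len(sum_val) = 4

Final answer: 4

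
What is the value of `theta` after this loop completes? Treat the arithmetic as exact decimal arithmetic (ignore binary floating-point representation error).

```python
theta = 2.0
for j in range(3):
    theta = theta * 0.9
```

Let's trace through this code step by step.

Initialize: theta = 2.0
Entering loop: for j in range(3):
After iteration 1: j = 0, theta = 1.8
After iteration 2: j = 1, theta = 1.62
After iteration 3: j = 2, theta = 1.458
Loop ends.

Final answer: 1.458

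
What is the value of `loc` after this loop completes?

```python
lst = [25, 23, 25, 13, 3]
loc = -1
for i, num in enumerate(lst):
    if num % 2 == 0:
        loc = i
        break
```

Let's trace through this code step by step.

Initialize: lst = [25, 23, 25, 13, 3]
Initialize: loc = -1
Entering loop: for i, num in enumerate(lst):
After iteration 1: i = 0, num = 25, loc = -1
After iteration 2: i = 1, num = 23, loc = -1
After iteration 3: i = 2, num = 25, loc = -1
After iteration 4: i = 3, num = 13, loc = -1
After iteration 5: i = 4, num = 3, loc = -1
Loop ends.

Final answer: -1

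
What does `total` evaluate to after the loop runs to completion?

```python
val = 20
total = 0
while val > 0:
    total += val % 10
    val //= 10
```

Let's trace through this code step by step.

Initialize: val = 20
Initialize: total = 0
Entering loop: while val > 0:
After iteration 1: val = 2, total = 0
After iteration 2: val = 0, total = 2
Loop ends.

Final answer: 2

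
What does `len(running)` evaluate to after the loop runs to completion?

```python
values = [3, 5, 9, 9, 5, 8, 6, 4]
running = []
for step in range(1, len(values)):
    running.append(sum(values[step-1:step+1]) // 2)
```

Let's trace through this code step by step.

Initialize: values = [3, 5, 9, 9, 5, 8, 6, 4]
Initialize: running = []
Entering loop: for step in range(1, len(values)):
After iteration 1: step = 1, running = [4]
After iteration 2: step = 2, running = [4, 7]
After iteration 3: step = 3, running = [4, 7, 9]
After iteration 4: step = 4, running = [4, 7, 9, 7]
After iteration 5: step = 5, running = [4, 7, 9, 7, 6]
After iteration 6: step = 6, running = [4, 7, 9, 7, 6, 7]
After iteration 7: step = 7, running = [4, 7, 9, 7, 6, 7, 5]
Loop ends.
len(running) = 7

Final answer: 7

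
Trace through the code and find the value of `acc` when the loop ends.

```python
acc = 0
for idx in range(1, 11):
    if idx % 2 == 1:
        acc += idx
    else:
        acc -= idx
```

Let's trace through this code step by step.

Initialize: acc = 0
Entering loop: for idx in range(1, 11):
After iteration 1: idx = 1, acc = 1
After iteration 2: idx = 2, acc = -1
After iteration 3: idx = 3, acc = 2
After iteration 4: idx = 4, acc = -2
After iteration 5: idx = 5, acc = 3
After iteration 6: idx = 6, acc = -3
After iteration 7: idx = 7, acc = 4
After iteration 8: idx = 8, acc = -4
After iteration 9: idx = 9, acc = 5
After iteration 10: idx = 10, acc = -5
Loop ends.

Final answer: -5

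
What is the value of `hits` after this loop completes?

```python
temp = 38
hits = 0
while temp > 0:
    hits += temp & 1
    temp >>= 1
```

Let's trace through this code step by step.

Initialize: temp = 38
Initialize: hits = 0
Entering loop: while temp > 0:
After iteration 1: temp = 19, hits = 0
After iteration 2: temp = 9, hits = 1
After iteration 3: temp = 4, hits = 2
After iteration 4: temp = 2, hits = 2
After iteration 5: temp = 1, hits = 2
After iteration 6: temp = 0, hits = 3
Loop ends.

Final answer: 3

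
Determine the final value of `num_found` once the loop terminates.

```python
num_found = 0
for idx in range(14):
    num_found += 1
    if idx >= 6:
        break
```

Let's trace through this code step by step.

Initialize: num_found = 0
Entering loop: for idx in range(14):
After iteration 1: idx = 0, num_found = 1
After iteration 2: idx = 1, num_found = 2
After iteration 3: idx = 2, num_found = 3
After iteration 4: idx = 3, num_found = 4
After iteration 5: idx = 4, num_found = 5
After iteration 6: idx = 5, num_found = 6
After iteration 7: idx = 6, num_found = 7
Loop ends.

Final answer: 7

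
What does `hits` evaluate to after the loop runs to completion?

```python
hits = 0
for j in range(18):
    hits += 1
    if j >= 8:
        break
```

Let's trace through this code step by step.

Initialize: hits = 0
Entering loop: for j in range(18):
After iteration 1: j = 0, hits = 1
After iteration 2: j = 1, hits = 2
After iteration 3: j = 2, hits = 3
After iteration 4: j = 3, hits = 4
After iteration 5: j = 4, hits = 5
After iteration 6: j = 5, hits = 6
After iteration 7: j = 6, hits = 7
After iteration 8: j = 7, hits = 8
After iteration 9: j = 8, hits = 9
Loop ends.

Final answer: 9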